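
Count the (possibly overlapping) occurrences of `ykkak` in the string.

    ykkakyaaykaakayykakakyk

Sliding a length-5 window over the 23 characters (19 positions):
  position 1–5: ykkak

1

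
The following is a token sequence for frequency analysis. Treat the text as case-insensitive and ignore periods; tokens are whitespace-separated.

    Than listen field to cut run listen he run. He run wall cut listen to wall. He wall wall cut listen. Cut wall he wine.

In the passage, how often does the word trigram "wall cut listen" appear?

2

Scanning the 23 overlapping trigram windows for "wall cut listen":
  position 12–14: wall cut listen
  position 19–21: wall cut listen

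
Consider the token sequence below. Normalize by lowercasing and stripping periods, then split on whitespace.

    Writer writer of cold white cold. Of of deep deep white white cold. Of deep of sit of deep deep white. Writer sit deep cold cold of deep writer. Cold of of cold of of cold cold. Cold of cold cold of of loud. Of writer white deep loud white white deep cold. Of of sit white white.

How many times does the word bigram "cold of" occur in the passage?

Scanning the 57 overlapping bigram windows for "cold of":
  position 6–7: cold of
  position 13–14: cold of
  position 26–27: cold of
  position 30–31: cold of
  position 33–34: cold of
  position 38–39: cold of
  position 41–42: cold of
  position 53–54: cold of

8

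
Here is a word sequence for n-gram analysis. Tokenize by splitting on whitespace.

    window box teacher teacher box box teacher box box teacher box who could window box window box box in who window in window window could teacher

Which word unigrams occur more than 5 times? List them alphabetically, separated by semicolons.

Unigram counts meeting the condition (more than 5 times):
  box: 9
  window: 6

box; window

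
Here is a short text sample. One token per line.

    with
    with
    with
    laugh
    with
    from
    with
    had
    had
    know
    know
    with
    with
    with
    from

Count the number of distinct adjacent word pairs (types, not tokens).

15 tokens → 14 bigram windows in total.
Repeated bigrams (each contributes count−1 duplicates):
  with with: 4
  with from: 2
4 duplicate windows → 14 − 4 = 10 distinct.

10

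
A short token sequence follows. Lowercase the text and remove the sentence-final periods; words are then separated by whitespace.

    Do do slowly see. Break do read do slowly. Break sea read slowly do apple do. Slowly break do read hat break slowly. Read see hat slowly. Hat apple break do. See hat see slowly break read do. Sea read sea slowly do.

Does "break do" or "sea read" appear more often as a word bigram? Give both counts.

"break do" (3 vs 2)

"break do": 3 occurrences
"sea read": 2 occurrences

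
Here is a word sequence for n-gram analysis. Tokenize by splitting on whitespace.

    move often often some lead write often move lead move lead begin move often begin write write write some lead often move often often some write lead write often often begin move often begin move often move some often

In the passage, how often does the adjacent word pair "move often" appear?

5

Scanning the 38 overlapping bigram windows for "move often":
  position 1–2: move often
  position 13–14: move often
  position 22–23: move often
  position 32–33: move often
  position 35–36: move often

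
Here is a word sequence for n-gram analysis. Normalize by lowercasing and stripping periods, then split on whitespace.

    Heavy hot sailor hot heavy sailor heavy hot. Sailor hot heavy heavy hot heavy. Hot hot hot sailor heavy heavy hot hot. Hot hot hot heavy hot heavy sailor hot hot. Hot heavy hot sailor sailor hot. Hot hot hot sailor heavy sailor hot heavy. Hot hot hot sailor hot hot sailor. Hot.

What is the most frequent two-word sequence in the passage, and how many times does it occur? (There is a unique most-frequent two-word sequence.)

Bigram frequencies (highest first):
  hot hot: 14
  heavy hot: 8
  hot sailor: 7
  sailor hot: 7
  hot heavy: 7
  heavy sailor: 3
  … (3 more, each ≤ 3)

"hot hot", 14 times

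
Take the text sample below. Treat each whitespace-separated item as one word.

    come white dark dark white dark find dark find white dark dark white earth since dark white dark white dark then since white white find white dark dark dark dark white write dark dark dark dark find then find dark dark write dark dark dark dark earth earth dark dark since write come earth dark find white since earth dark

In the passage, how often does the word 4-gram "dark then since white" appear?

Scanning the 57 overlapping 4-gram windows for "dark then since white":
  position 20–23: dark then since white

1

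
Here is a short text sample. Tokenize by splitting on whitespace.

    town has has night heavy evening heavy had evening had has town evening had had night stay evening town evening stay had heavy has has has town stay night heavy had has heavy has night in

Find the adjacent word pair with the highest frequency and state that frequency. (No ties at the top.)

"has has", 3 times

Bigram frequencies (highest first):
  has has: 3
  has night: 2
  night heavy: 2
  heavy had: 2
  evening had: 2
  had has: 2
  … (19 more, each ≤ 2)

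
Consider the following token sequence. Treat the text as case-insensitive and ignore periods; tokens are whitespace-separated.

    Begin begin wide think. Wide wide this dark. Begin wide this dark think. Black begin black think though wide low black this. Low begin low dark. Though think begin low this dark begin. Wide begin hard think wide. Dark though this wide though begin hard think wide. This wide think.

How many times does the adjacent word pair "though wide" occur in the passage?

1

Scanning the 49 overlapping bigram windows for "though wide":
  position 18–19: though wide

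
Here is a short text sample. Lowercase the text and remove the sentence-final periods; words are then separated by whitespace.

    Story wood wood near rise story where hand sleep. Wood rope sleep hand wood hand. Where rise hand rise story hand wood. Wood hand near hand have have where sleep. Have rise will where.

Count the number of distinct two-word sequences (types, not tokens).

34 tokens → 33 bigram windows in total.
Repeated bigrams (each contributes count−1 duplicates):
  hand wood: 2
  rise story: 2
  wood hand: 2
  wood wood: 2
4 duplicate windows → 33 − 4 = 29 distinct.

29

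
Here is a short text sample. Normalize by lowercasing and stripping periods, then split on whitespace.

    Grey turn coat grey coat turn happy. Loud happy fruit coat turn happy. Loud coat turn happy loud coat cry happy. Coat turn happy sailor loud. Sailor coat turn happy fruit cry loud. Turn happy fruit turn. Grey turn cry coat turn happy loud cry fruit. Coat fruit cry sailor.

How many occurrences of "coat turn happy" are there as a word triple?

6

Scanning the 48 overlapping trigram windows for "coat turn happy":
  position 5–7: coat turn happy
  position 11–13: coat turn happy
  position 15–17: coat turn happy
  position 22–24: coat turn happy
  position 28–30: coat turn happy
  position 41–43: coat turn happy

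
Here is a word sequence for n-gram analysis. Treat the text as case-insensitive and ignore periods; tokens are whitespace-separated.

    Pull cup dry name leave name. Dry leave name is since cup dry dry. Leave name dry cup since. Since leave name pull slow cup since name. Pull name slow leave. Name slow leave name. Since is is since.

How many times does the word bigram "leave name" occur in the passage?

Scanning the 38 overlapping bigram windows for "leave name":
  position 5–6: leave name
  position 8–9: leave name
  position 15–16: leave name
  position 21–22: leave name
  position 31–32: leave name
  position 34–35: leave name

6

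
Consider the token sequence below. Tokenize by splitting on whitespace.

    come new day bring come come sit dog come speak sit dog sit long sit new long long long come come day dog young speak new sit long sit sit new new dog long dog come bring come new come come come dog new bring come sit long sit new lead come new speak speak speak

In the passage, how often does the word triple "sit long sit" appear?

3

Scanning the 54 overlapping trigram windows for "sit long sit":
  position 13–15: sit long sit
  position 27–29: sit long sit
  position 47–49: sit long sit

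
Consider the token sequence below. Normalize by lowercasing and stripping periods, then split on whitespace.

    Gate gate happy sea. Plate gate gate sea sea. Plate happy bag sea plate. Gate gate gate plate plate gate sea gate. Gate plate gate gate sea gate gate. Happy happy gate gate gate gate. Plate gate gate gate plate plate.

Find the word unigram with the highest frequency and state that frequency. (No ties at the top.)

Unigram frequencies (highest first):
  gate: 21
  plate: 9
  sea: 6
  happy: 4
  bag: 1

"gate", 21 times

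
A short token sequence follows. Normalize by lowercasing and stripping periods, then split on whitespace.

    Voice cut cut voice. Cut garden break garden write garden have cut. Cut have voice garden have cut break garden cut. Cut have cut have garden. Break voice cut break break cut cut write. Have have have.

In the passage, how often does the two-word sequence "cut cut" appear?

Scanning the 36 overlapping bigram windows for "cut cut":
  position 2–3: cut cut
  position 12–13: cut cut
  position 21–22: cut cut
  position 32–33: cut cut

4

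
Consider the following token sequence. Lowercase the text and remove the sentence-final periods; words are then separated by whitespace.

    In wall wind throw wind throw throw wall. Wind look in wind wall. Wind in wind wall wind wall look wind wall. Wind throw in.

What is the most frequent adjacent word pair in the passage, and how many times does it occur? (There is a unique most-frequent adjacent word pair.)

"wall wind", 5 times

Bigram frequencies (highest first):
  wall wind: 5
  wind wall: 4
  wind throw: 3
  in wind: 2
  in wall: 1
  throw wind: 1
  … (8 more, each ≤ 1)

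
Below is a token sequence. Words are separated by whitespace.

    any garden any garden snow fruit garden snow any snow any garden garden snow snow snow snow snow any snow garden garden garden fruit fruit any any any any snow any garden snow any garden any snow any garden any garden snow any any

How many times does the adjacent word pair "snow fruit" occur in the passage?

1

Scanning the 43 overlapping bigram windows for "snow fruit":
  position 5–6: snow fruit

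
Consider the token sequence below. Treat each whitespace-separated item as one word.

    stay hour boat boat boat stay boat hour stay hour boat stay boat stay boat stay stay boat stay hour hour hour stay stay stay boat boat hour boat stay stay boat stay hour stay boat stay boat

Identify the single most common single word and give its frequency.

Unigram frequencies (highest first):
  stay: 16
  boat: 14
  hour: 8

"stay", 16 times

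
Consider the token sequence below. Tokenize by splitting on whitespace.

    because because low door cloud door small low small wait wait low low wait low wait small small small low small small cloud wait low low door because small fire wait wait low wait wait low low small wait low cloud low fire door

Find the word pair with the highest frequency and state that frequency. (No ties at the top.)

Bigram frequencies (highest first):
  wait low: 6
  low small: 3
  wait wait: 3
  low low: 3
  low wait: 3
  small small: 3
  … (19 more, each ≤ 2)

"wait low", 6 times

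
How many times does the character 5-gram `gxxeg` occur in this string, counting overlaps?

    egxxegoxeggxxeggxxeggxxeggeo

4

Sliding a length-5 window over the 28 characters (24 positions):
  position 2–6: gxxeg
  position 11–15: gxxeg
  position 16–20: gxxeg
  position 21–25: gxxeg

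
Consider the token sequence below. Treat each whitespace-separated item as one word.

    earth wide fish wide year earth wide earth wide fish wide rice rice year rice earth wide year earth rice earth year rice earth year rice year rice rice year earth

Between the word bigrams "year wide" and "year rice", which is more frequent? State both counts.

"year rice" (4 vs 0)

"year wide": 0 occurrences
"year rice": 4 occurrences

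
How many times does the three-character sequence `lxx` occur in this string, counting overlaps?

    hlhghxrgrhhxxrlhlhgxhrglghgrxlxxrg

1

Sliding a length-3 window over the 34 characters (32 positions):
  position 30–32: lxx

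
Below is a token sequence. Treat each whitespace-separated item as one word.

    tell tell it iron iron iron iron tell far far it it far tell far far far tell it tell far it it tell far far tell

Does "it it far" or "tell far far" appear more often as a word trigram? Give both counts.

"tell far far" (3 vs 1)

"it it far": 1 occurrence
"tell far far": 3 occurrences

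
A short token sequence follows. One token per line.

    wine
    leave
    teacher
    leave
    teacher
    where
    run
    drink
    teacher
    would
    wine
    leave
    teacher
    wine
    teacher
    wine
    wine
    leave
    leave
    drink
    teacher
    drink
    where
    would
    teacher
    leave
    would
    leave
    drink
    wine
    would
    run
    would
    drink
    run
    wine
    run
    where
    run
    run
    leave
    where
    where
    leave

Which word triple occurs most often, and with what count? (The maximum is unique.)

"wine leave teacher", 2 times

Trigram frequencies (highest first):
  wine leave teacher: 2
  leave teacher leave: 1
  teacher leave teacher: 1
  leave teacher where: 1
  teacher where run: 1
  where run drink: 1
  … (35 more, each ≤ 1)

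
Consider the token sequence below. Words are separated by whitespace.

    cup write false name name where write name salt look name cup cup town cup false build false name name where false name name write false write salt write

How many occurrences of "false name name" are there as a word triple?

3

Scanning the 27 overlapping trigram windows for "false name name":
  position 3–5: false name name
  position 18–20: false name name
  position 22–24: false name name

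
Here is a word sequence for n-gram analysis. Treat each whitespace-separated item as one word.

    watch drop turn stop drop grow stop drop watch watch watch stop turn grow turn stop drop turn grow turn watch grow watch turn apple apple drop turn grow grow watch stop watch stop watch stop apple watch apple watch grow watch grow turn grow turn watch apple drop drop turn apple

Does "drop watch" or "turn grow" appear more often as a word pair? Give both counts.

"turn grow" (4 vs 1)

"drop watch": 1 occurrence
"turn grow": 4 occurrences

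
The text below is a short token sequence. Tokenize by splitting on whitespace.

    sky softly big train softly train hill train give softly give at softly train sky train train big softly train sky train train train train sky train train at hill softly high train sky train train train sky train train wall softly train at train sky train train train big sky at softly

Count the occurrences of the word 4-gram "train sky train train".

6

Scanning the 50 overlapping 4-gram windows for "train sky train train":
  position 14–17: train sky train train
  position 20–23: train sky train train
  position 25–28: train sky train train
  position 33–36: train sky train train
  position 37–40: train sky train train
  position 45–48: train sky train train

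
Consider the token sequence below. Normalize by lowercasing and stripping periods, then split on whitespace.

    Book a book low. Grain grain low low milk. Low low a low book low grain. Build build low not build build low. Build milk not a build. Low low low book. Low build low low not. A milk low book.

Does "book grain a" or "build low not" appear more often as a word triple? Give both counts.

"book grain a": 0 occurrences
"build low not": 1 occurrence

"build low not" (1 vs 0)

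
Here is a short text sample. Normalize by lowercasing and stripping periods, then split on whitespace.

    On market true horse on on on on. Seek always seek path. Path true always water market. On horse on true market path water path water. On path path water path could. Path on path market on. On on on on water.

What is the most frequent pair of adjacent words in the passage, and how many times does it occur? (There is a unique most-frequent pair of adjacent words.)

"on on", 7 times

Bigram frequencies (highest first):
  on on: 7
  path water: 3
  horse on: 2
  path path: 2
  market on: 2
  water path: 2
  … (22 more, each ≤ 2)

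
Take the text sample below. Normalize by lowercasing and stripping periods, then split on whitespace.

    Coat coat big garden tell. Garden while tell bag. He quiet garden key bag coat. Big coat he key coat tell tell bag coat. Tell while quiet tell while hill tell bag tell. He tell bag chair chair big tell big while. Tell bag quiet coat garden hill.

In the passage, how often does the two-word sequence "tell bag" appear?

5

Scanning the 47 overlapping bigram windows for "tell bag":
  position 8–9: tell bag
  position 22–23: tell bag
  position 31–32: tell bag
  position 35–36: tell bag
  position 43–44: tell bag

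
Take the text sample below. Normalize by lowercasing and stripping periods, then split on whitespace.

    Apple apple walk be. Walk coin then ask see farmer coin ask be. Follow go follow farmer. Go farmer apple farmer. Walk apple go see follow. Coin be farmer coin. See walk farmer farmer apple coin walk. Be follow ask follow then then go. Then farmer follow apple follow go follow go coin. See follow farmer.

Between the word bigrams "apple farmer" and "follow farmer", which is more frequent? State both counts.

"apple farmer": 1 occurrence
"follow farmer": 2 occurrences

"follow farmer" (2 vs 1)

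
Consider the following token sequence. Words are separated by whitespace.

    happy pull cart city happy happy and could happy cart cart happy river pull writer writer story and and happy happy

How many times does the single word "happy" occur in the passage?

Scanning the 21 tokens for "happy":
  position 1: happy
  position 5: happy
  position 6: happy
  position 9: happy
  position 12: happy
  position 20: happy
  position 21: happy

7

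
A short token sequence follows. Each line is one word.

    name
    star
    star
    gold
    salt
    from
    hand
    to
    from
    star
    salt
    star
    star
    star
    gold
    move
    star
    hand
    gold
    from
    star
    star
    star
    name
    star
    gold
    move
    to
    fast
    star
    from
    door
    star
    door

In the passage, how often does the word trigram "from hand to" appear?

1

Scanning the 32 overlapping trigram windows for "from hand to":
  position 6–8: from hand to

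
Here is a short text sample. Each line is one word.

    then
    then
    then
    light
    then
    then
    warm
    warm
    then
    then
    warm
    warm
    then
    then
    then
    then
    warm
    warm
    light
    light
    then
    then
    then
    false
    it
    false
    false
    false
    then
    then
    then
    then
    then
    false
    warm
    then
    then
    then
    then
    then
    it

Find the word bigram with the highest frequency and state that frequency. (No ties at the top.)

Bigram frequencies (highest first):
  then then: 17
  then warm: 3
  warm warm: 3
  warm then: 3
  light then: 2
  then false: 2
  … (9 more, each ≤ 2)

"then then", 17 times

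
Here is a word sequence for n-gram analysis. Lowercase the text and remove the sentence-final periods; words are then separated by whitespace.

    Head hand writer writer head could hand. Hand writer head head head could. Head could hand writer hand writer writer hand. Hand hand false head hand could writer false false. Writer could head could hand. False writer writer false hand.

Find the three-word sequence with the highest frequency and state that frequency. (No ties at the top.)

Trigram frequencies (highest first):
  head could hand: 3
  hand writer writer: 2
  could head could: 2
  head hand writer: 1
  writer writer head: 1
  writer head could: 1
  … (28 more, each ≤ 1)

"head could hand", 3 times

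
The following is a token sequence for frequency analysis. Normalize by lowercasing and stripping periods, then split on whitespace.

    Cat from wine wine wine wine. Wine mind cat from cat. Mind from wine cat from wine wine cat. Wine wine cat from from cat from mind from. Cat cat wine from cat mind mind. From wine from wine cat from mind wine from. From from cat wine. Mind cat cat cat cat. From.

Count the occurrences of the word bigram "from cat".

Scanning the 53 overlapping bigram windows for "from cat":
  position 10–11: from cat
  position 24–25: from cat
  position 28–29: from cat
  position 32–33: from cat
  position 46–47: from cat

5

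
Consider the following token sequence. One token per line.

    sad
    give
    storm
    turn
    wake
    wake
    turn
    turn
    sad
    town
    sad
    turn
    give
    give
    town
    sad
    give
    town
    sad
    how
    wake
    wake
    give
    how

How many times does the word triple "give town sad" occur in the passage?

Scanning the 22 overlapping trigram windows for "give town sad":
  position 14–16: give town sad
  position 17–19: give town sad

2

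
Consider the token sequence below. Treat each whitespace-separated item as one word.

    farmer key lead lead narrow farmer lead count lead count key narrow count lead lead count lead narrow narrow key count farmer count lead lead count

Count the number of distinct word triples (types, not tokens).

26 tokens → 24 trigram windows in total.
Repeated trigrams (each contributes count−1 duplicates):
  count lead lead: 2
  lead count lead: 2
  lead lead count: 2
3 duplicate windows → 24 − 3 = 21 distinct.

21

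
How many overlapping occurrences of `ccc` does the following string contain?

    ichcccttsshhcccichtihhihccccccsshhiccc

Sliding a length-3 window over the 38 characters (36 positions):
  position 4–6: ccc
  position 13–15: ccc
  position 25–27: ccc
  position 26–28: ccc
  position 27–29: ccc
  position 28–30: ccc
  position 36–38: ccc

7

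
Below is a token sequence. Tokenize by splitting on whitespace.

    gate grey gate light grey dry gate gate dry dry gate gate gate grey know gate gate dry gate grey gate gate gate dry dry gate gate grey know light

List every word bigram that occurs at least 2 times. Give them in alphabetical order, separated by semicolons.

Bigram counts meeting the condition (at least 2 times):
  dry dry: 2
  dry gate: 4
  gate dry: 3
  gate gate: 7
  gate grey: 4
  grey gate: 2
  grey know: 2

dry dry; dry gate; gate dry; gate gate; gate grey; grey gate; grey know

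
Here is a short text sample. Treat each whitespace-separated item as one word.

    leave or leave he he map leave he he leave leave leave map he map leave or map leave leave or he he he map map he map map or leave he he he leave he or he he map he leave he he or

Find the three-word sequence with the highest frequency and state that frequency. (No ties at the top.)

Trigram frequencies (highest first):
  leave he he: 4
  he he map: 3
  or leave he: 2
  he map leave: 2
  he he leave: 2
  map he map: 2
  … (24 more, each ≤ 2)

"leave he he", 4 times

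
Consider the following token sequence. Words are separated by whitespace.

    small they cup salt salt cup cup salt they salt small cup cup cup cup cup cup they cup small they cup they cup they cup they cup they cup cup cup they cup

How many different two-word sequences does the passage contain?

12

34 tokens → 33 bigram windows in total.
Repeated bigrams (each contributes count−1 duplicates):
  cup cup: 8
  they cup: 8
  cup they: 6
  cup salt: 2
  small they: 2
21 duplicate windows → 33 − 21 = 12 distinct.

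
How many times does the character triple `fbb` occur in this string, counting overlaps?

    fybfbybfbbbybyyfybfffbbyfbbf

3

Sliding a length-3 window over the 28 characters (26 positions):
  position 8–10: fbb
  position 21–23: fbb
  position 25–27: fbb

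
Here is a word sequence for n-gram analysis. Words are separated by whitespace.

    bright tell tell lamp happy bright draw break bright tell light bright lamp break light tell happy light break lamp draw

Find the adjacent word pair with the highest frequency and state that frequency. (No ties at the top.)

Bigram frequencies (highest first):
  bright tell: 2
  tell tell: 1
  tell lamp: 1
  lamp happy: 1
  happy bright: 1
  bright draw: 1
  … (13 more, each ≤ 1)

"bright tell", 2 times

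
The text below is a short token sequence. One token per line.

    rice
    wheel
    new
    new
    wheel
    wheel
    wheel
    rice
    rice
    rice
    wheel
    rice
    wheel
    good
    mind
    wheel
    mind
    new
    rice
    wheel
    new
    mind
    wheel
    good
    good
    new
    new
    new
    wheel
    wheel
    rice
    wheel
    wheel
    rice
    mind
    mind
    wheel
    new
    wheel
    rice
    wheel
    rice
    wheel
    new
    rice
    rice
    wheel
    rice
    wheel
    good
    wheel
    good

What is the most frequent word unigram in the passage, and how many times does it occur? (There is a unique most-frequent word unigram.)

Unigram frequencies (highest first):
  wheel: 20
  rice: 13
  new: 9
  good: 5
  mind: 5

"wheel", 20 times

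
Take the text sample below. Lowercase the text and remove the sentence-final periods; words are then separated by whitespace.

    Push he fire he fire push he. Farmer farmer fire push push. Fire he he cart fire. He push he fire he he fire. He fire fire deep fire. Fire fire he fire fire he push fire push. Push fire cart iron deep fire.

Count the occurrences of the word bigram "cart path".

0

Scanning the 43 overlapping bigram windows for "cart path":
  (none found)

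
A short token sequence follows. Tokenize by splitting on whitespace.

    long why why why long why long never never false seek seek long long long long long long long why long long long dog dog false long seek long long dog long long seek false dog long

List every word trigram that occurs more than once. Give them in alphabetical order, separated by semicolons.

Trigram counts meeting the condition (more than once):
  long long dog: 2
  long long long: 6
  long why long: 2
  seek long long: 2

long long dog; long long long; long why long; seek long long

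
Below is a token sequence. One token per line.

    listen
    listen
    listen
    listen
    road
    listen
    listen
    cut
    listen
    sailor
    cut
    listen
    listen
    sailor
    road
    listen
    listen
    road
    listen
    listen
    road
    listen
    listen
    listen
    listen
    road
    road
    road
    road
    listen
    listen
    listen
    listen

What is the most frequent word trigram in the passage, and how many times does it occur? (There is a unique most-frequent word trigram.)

"listen listen listen", 6 times

Trigram frequencies (highest first):
  listen listen listen: 6
  road listen listen: 5
  listen listen road: 4
  listen road listen: 3
  road road road: 2
  listen listen cut: 1
  … (10 more, each ≤ 1)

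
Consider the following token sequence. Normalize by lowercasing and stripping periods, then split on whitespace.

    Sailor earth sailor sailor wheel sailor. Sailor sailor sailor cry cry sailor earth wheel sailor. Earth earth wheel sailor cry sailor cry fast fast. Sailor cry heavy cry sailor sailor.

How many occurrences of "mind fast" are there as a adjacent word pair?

0

Scanning the 29 overlapping bigram windows for "mind fast":
  (none found)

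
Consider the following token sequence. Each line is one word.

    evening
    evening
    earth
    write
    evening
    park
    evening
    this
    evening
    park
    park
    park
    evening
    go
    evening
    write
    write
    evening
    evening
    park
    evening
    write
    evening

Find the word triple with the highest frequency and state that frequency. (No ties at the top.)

"evening park evening", 2 times

Trigram frequencies (highest first):
  evening park evening: 2
  evening evening earth: 1
  evening earth write: 1
  earth write evening: 1
  write evening park: 1
  park evening this: 1
  … (14 more, each ≤ 1)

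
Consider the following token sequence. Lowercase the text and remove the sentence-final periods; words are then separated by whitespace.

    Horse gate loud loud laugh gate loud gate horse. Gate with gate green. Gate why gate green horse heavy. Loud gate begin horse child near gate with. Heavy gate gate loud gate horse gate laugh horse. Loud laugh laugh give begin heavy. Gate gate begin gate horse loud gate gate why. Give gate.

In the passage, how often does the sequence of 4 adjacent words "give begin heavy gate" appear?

Scanning the 50 overlapping 4-gram windows for "give begin heavy gate":
  position 40–43: give begin heavy gate

1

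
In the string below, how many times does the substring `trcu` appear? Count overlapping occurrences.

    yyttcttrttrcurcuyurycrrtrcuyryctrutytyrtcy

Sliding a length-4 window over the 42 characters (39 positions):
  position 10–13: trcu
  position 24–27: trcu

2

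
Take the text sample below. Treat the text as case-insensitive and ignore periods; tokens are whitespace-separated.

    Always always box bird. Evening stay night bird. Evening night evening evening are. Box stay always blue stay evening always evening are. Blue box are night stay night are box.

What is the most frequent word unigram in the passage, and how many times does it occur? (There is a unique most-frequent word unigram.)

Unigram frequencies (highest first):
  evening: 6
  always: 4
  box: 4
  stay: 4
  night: 4
  are: 4
  … (2 more, each ≤ 2)

"evening", 6 times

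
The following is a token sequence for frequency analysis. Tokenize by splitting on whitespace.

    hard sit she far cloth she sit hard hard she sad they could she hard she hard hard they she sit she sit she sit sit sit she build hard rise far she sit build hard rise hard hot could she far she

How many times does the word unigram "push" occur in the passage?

0

Scanning the 43 tokens for "push":
  (none found)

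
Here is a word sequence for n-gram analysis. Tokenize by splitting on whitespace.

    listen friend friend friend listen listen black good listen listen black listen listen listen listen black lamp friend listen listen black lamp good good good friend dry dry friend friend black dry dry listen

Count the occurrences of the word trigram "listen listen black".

Scanning the 32 overlapping trigram windows for "listen listen black":
  position 5–7: listen listen black
  position 9–11: listen listen black
  position 14–16: listen listen black
  position 19–21: listen listen black

4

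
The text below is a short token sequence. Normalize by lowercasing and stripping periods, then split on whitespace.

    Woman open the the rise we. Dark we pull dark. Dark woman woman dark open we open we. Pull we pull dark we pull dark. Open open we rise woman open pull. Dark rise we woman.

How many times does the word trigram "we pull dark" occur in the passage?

Scanning the 34 overlapping trigram windows for "we pull dark":
  position 8–10: we pull dark
  position 20–22: we pull dark
  position 23–25: we pull dark

3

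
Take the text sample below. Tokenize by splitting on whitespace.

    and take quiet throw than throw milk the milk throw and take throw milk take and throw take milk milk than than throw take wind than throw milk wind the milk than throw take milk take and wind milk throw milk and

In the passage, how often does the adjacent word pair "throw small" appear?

0

Scanning the 41 overlapping bigram windows for "throw small":
  (none found)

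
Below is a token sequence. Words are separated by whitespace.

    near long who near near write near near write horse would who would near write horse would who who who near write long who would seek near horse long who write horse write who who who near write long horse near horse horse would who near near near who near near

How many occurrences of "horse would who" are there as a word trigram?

Scanning the 49 overlapping trigram windows for "horse would who":
  position 10–12: horse would who
  position 16–18: horse would who
  position 43–45: horse would who

3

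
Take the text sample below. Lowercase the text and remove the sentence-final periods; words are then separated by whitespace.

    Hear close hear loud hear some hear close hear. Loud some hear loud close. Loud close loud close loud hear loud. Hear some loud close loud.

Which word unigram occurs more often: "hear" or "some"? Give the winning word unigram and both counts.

"hear" (8 vs 3)

"hear": 8 occurrences
"some": 3 occurrences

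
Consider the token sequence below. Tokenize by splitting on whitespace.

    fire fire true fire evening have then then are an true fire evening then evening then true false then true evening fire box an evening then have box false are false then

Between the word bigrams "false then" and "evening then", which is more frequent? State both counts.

"false then": 2 occurrences
"evening then": 3 occurrences

"evening then" (3 vs 2)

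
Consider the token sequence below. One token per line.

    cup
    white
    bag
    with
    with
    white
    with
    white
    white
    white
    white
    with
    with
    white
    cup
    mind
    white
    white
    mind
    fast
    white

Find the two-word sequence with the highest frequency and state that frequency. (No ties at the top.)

Bigram frequencies (highest first):
  white white: 4
  with white: 3
  with with: 2
  white with: 2
  cup white: 1
  white bag: 1
  … (7 more, each ≤ 1)

"white white", 4 times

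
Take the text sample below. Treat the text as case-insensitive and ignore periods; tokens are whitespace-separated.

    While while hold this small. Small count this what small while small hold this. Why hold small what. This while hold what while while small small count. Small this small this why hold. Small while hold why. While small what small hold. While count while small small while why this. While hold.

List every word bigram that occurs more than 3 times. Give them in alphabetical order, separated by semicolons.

while hold; while small

Bigram counts meeting the condition (more than 3 times):
  while hold: 4
  while small: 4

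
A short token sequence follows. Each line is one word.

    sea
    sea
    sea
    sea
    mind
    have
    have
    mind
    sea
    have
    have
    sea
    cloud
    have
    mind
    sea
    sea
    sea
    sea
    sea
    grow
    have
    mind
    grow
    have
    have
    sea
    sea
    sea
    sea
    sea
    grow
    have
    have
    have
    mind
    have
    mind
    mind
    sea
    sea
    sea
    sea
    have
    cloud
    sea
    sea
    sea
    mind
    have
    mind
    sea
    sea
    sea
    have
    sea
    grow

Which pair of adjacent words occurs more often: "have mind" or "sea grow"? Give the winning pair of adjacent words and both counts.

"have mind": 6 occurrences
"sea grow": 3 occurrences

"have mind" (6 vs 3)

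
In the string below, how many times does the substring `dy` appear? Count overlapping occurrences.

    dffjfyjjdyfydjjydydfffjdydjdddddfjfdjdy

4

Sliding a length-2 window over the 39 characters (38 positions):
  position 9–10: dy
  position 17–18: dy
  position 24–25: dy
  position 38–39: dy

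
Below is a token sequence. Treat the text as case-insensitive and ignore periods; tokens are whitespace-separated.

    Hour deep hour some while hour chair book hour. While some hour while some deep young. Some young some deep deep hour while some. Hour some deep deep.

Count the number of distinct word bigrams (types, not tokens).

28 tokens → 27 bigram windows in total.
Repeated bigrams (each contributes count−1 duplicates):
  hour while: 3
  some deep: 3
  while some: 3
  deep deep: 2
  deep hour: 2
  hour some: 2
  some hour: 2
  young some: 2
11 duplicate windows → 27 − 11 = 16 distinct.

16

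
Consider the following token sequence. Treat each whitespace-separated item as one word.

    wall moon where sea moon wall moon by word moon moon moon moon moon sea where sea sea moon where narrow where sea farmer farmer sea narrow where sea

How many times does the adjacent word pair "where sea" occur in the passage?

Scanning the 28 overlapping bigram windows for "where sea":
  position 3–4: where sea
  position 16–17: where sea
  position 22–23: where sea
  position 28–29: where sea

4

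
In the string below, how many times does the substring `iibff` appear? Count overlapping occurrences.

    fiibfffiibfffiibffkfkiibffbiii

4

Sliding a length-5 window over the 30 characters (26 positions):
  position 2–6: iibff
  position 8–12: iibff
  position 14–18: iibff
  position 22–26: iibff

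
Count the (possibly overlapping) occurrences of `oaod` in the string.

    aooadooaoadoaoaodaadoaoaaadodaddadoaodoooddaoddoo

2

Sliding a length-4 window over the 49 characters (46 positions):
  position 14–17: oaod
  position 35–38: oaod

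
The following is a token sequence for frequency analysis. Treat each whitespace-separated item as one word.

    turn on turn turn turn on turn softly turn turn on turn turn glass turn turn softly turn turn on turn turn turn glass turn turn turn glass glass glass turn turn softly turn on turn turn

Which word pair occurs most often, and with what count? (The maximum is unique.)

Bigram frequencies (highest first):
  turn turn: 12
  turn on: 5
  on turn: 5
  turn softly: 3
  softly turn: 3
  turn glass: 3
  … (2 more, each ≤ 3)

"turn turn", 12 times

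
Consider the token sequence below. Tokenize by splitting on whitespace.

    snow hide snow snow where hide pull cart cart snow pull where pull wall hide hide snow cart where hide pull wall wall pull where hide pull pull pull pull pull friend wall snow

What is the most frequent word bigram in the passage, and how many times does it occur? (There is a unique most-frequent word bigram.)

Bigram frequencies (highest first):
  pull pull: 4
  where hide: 3
  hide pull: 3
  hide snow: 2
  pull where: 2
  pull wall: 2
  … (17 more, each ≤ 1)

"pull pull", 4 times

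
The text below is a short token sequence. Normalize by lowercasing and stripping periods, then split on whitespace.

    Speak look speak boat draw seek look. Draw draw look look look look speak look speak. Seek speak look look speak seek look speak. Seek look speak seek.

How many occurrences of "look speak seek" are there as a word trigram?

4

Scanning the 26 overlapping trigram windows for "look speak seek":
  position 15–17: look speak seek
  position 20–22: look speak seek
  position 23–25: look speak seek
  position 26–28: look speak seek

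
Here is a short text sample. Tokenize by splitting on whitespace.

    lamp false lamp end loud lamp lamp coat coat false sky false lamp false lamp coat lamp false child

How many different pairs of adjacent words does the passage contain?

19 tokens → 18 bigram windows in total.
Repeated bigrams (each contributes count−1 duplicates):
  false lamp: 3
  lamp false: 3
  lamp coat: 2
5 duplicate windows → 18 − 5 = 13 distinct.

13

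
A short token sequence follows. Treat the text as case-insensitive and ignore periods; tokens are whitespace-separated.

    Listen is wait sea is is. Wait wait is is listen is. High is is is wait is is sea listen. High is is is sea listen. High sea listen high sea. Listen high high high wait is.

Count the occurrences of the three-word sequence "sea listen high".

4

Scanning the 36 overlapping trigram windows for "sea listen high":
  position 20–22: sea listen high
  position 26–28: sea listen high
  position 29–31: sea listen high
  position 32–34: sea listen high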